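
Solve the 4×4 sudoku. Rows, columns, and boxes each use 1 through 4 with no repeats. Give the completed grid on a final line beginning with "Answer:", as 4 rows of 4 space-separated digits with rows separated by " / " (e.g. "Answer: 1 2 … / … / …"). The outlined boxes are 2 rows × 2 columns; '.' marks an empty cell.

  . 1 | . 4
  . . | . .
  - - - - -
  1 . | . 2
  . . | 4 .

Step 1. [r3c3∈{3}] nothing but 3 survives at r3c3 ⇒ r3c3=3.
Step 2. [r1c1∈{2,3}] in row 1, 3 fits only at r1c1, so r1c1=3.
Step 3. [r4c1∈{2}] nothing but 2 survives at r4c1, so r4c1=2.
Step 4. [r2c2∈{2,4}] 2 has one home in col 2: r2c2 ⇒ r2c2=2.
Step 5. [r4c4∈{1}] r4c4's peers cover all but 1. So r4c4=1.
Step 6. [r4c2∈{3}] nothing but 3 survives at r4c2 ⇒ r4c2=3.
Step 7. [r2c1∈{4}] only 4 remains possible at r2c1 ⇒ r2c1=4.
Step 8. [r2c4∈{3}] r2c4's peers cover all but 3 ⇒ r2c4=3.
Step 9. [r2c3∈{1}] r2c3 has the single candidate 1, so r2c3=1.
Step 10. [r1c3∈{2}] only 2 remains possible at r1c3, so r1c3=2.
Step 11. [r3c2∈{4}] r3c2 is down to just 4, so r3c2=4.

Answer: 3 1 2 4 / 4 2 1 3 / 1 4 3 2 / 2 3 4 1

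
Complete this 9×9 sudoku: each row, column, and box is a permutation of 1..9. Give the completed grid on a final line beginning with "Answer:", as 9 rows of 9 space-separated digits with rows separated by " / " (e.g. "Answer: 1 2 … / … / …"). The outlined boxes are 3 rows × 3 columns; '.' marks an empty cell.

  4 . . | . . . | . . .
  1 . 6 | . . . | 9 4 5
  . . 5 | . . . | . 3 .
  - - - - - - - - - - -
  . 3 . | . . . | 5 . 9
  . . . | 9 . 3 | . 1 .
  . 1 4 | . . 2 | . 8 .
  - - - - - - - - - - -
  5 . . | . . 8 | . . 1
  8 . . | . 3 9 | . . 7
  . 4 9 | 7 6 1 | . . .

Step 1. [r2c6∈{7}] only 7 remains possible at r2c6, so r2c6=7.
Step 2. [r5c2∈{2,5,6,7,8}] col 2 places 5 nowhere but r5c2, so r5c2=5.
Step 3. [r1c3∈{2,3,7,8}] box 1 places 3 nowhere but r1c3. So r1c3=3.
Step 4. [r7c7∈{2,3,4,6}] 3 has one home in row 7: r7c7 ⇒ r7c7=3.
Step 5. [r8c4∈{2,4,5}] in box 8, 5 fits only at r8c4, so r8c4=5.
Step 6. [r6c4∈{6}] r6c4 is down to just 6. So r6c4=6.
Step 7. [r6c7∈{7}] nothing but 7 survives at r6c7 ⇒ r6c7=7.
Step 8. [r5c9∈{2,4,6}] r5c9 is the only open cell in col 9 admitting 4, so r5c9=4.
Step 9. [r4c6∈{4}] only 4 remains possible at r4c6 ⇒ r4c6=4.
Step 10. [r1c8∈{2,6,7}] 7 has one home in col 8: r1c8, so r1c8=7.
Step 11. [r3c6∈{6}] r3c6's peers cover all but 6 ⇒ r3c6=6.
Step 12. [r1c9∈{2,6,8}] across col 9, 6 lands solely at r1c9 ⇒ r1c9=6.
Step 13. [r2c4∈{2,3,8}] in row 2, 3 fits only at r2c4 ⇒ r2c4=3.
Step 14. [r8c7∈{2,4,6}] across row 8, 4 lands solely at r8c7. So r8c7=4.
Step 15. [r5c7∈{2,6}] across col 7, 6 lands solely at r5c7. So r5c7=6.
Step 16. [r4c8∈{2}] nothing but 2 survives at r4c8 ⇒ r4c8=2.
Step 17. [r8c8∈{6}] r8c8 has the single candidate 6, so r8c8=6.
Step 18. [r8c2∈{2}] r8c2 is down to just 2 ⇒ r8c2=2.
Step 19. [r3c1∈{2,7,9}] in box 1, 2 fits only at r3c1. So r3c1=2.
Step 20. [r3c9∈{8}] r3c9 is down to just 8 ⇒ r3c9=8.
Step 21. [r1c7∈{1,2}] r1c7 is the only open cell in box 3 admitting 2, so r1c7=2.
Step 22. [r5c1∈{7}] r5c1's peers cover all but 7. So r5c1=7.
Step 23. [r5c5∈{8}] r5c5 has the single candidate 8, so r5c5=8.
Step 24. [r4c4∈{1}] only 1 remains possible at r4c4 ⇒ r4c4=1.
Step 25. [r1c5∈{1,5,9}] in row 1, 1 fits only at r1c5. So r1c5=1.
Step 26. [r3c5∈{4,9}] across col 5, 9 lands solely at r3c5 ⇒ r3c5=9.
Step 27. [r7c4∈{2,4}] across col 4, 2 lands solely at r7c4. So r7c4=2.
Step 28. [r7c2∈{6,7}] across row 7, 6 lands solely at r7c2 ⇒ r7c2=6.
Step 29. [r1c4∈{8}] r1c4 has the single candidate 8 ⇒ r1c4=8.
Step 30. [r3c2∈{7}] only 7 remains possible at r3c2 ⇒ r3c2=7.
Step 31. [r3c7∈{1}] r3c7's peers cover all but 1 ⇒ r3c7=1.
Step 32. [r2c5∈{2}] r2c5's peers cover all but 2, so r2c5=2.
Step 33. [r9c7∈{8}] r9c7 is down to just 8, so r9c7=8.
Step 34. [r6c1∈{9}] nothing but 9 survives at r6c1 ⇒ r6c1=9.
Step 35. [r6c9∈{3}] r6c9's peers cover all but 3 ⇒ r6c9=3.
Step 36. [r8c3∈{1}] nothing but 1 survives at r8c3. So r8c3=1.
Step 37. [r6c5∈{5}] r6c5's peers cover all but 5. So r6c5=5.
Step 38. [r7c8∈{9}] only 9 remains possible at r7c8, so r7c8=9.
Step 39. [r4c1∈{6}] only 6 remains possible at r4c1. So r4c1=6.
Step 40. [r9c8∈{5}] r9c8 has the single candidate 5. So r9c8=5.
Step 41. [r1c6∈{5}] only 5 remains possible at r1c6. So r1c6=5.
Step 42. [r2c2∈{8}] r2c2 has the single candidate 8. So r2c2=8.
Step 43. [r1c2∈{9}] only 9 remains possible at r1c2, so r1c2=9.
Step 44. [r3c4∈{4}] only 4 remains possible at r3c4 ⇒ r3c4=4.
Step 45. [r7c5∈{4}] r7c5 is down to just 4. So r7c5=4.
Step 46. [r4c3∈{8}] nothing but 8 survives at r4c3. So r4c3=8.
Step 47. [r9c9∈{2}] nothing but 2 survives at r9c9. So r9c9=2.
Step 48. [r4c5∈{7}] only 7 remains possible at r4c5. So r4c5=7.
Step 49. [r7c3∈{7}] r7c3 has the single candidate 7 ⇒ r7c3=7.
Step 50. [r5c3∈{2}] nothing but 2 survives at r5c3. So r5c3=2.
Step 51. [r9c1∈{3}] only 3 remains possible at r9c1. So r9c1=3.

Answer: 4 9 3 8 1 5 2 7 6 / 1 8 6 3 2 7 9 4 5 / 2 7 5 4 9 6 1 3 8 / 6 3 8 1 7 4 5 2 9 / 7 5 2 9 8 3 6 1 4 / 9 1 4 6 5 2 7 8 3 / 5 6 7 2 4 8 3 9 1 / 8 2 1 5 3 9 4 6 7 / 3 4 9 7 6 1 8 5 2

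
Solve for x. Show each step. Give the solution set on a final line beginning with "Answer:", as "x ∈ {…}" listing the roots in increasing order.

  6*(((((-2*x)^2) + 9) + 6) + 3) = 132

Step 1. [6*(((((-2*x)^2) + 9) + 6) + 3) = 132] divide by the outer 6. So div: ((((-2*x)^2) + 9) + 6) + 3 = 22.
Step 2. [((((-2*x)^2) + 9) + 6) + 3 = 22] the outer +3 inverts by subtracting 3 ⇒ sub: (((-2*x)^2) + 9) + 6 = 19.
Step 3. [(((-2*x)^2) + 9) + 6 = 19] 6 comes off first (subtract 6), so sub: ((-2*x)^2) + 9 = 13.
Step 4. [((-2*x)^2) + 9 = 13] 9 comes off first (subtract 9), so sub: (-2*x)^2 = 4.
Step 5. [(-2*x)^2 = 4] √ both sides: 4 ≥ 0 gives two branches ⇒ sqrt: -2*x = 2 or -2.
Step 6. [-2*x = 2 or -2] LHS = -2·(…); ÷-2 both sides ⇒ div: x = -1 or 1.

Answer: x ∈ {-1, 1}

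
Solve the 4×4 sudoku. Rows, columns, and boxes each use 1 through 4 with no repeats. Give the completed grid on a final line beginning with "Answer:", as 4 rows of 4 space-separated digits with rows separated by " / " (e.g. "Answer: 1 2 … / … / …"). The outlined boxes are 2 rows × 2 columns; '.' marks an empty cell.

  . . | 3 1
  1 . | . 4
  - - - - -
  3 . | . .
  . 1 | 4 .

Step 1. [r3c4∈{2}] r3c4 is down to just 2. So r3c4=2.
Step 2. [r1c1∈{2,4}] r1c1 is the only open cell in col 1 admitting 4 ⇒ r1c1=4.
Step 3. [r1c2∈{2}] nothing but 2 survives at r1c2. So r1c2=2.
Step 4. [r2c3∈{2}] r2c3 has the single candidate 2 ⇒ r2c3=2.
Step 5. [r4c4∈{3}] nothing but 3 survives at r4c4, so r4c4=3.
Step 6. [r2c2∈{3}] nothing but 3 survives at r2c2. So r2c2=3.
Step 7. [r4c1∈{2}] r4c1 is down to just 2 ⇒ r4c1=2.
Step 8. [r3c2∈{4}] only 4 remains possible at r3c2, so r3c2=4.
Step 9. [r3c3∈{1}] only 1 remains possible at r3c3. So r3c3=1.

Answer: 4 2 3 1 / 1 3 2 4 / 3 4 1 2 / 2 1 4 3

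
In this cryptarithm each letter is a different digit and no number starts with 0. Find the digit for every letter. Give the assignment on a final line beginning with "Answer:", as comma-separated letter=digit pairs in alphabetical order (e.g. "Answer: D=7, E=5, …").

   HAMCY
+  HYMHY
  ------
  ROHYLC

Step 1. [col 1: Y + Y ≡ C (mod 10)] Y=9 is one option consistent with column 1 (Y + Y ≡ C (mod 10), carry-in 0) — take it. So Y=9.
Step 2. [R] R is the leading digit of a 6-digit sum of two 5-digit numbers; the final carry is exactly 1, so R=1.
Step 3. [col 1: Y + Y ≡ C (mod 10)] column 1: given Y=9, carry-in 0, and digits 1,9 already taken and all letters distinct, Y+Y≡C (mod 10) forces C=8. So C=8.
Step 4. [col 2: C + H ≡ L (mod 10)] no forcing yet in column 2 (carry-in 1); L=5 is free and consistent — try it ⇒ L=5.
Step 5. [col 2: C + H ≡ L (mod 10)] column 2 reads C+H+carry(1)=L with C=8, L=5; with digits 1,5,8,9 already taken and all letters distinct, the only value for H is 6. So H=6.
Step 6. [col 3: M + M ≡ Y (mod 10)] column 3 reads M+M+carry(1)=Y with Y=9; with digits 1,5,6,8,9 already taken and all letters distinct, the only value for M is 4 ⇒ M=4.
Step 7. [col 4: A + Y ≡ H (mod 10)] column 4: given Y=9, H=6, carry-in 0, and digits 1,4,5,6,8,9 already taken and all letters distinct, A+Y≡H (mod 10) forces A=7 ⇒ A=7.
Step 8. [col 5: H + H ≡ O (mod 10)] from column 5 (H=6, carry-in 1, digits 1,4,5,6,7,8,9 already taken and all letters distinct): O must equal 3 ⇒ O=3.

Answer: A=7, C=8, H=6, L=5, M=4, O=3, R=1, Y=9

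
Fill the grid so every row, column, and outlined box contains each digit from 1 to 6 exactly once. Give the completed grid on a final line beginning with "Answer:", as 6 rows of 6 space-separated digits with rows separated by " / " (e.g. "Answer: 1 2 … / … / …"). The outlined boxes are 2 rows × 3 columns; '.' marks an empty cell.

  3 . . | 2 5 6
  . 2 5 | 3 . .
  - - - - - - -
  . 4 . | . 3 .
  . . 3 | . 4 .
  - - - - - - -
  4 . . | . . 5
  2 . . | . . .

Step 1. [r1c2∈{1}] only 1 remains possible at r1c2 ⇒ r1c2=1.
Step 2. [r3c3∈{1,2,6}] 2 has one home in col 3: r3c3 ⇒ r3c3=2.
Step 3. [r3c6∈{1}] nothing but 1 survives at r3c6. So r3c6=1.
Step 4. [r6c4∈{1,4,6}] across col 4, 4 lands solely at r6c4. So r6c4=4.
Step 5. [r5c4∈{1,6}] 1 has one home in col 4: r5c4. So r5c4=1.
Step 6. [r5c3∈{6}] r5c3's peers cover all but 6, so r5c3=6.
Step 7. [r4c2∈{5,6}] col 2 places 6 nowhere but r4c2. So r4c2=6.
Step 8. [r3c1∈{5}] r3c1 is down to just 5. So r3c1=5.
Step 9. [r5c2∈{3}] r5c2 has the single candidate 3. So r5c2=3.
Step 10. [r6c5∈{6}] only 6 remains possible at r6c5 ⇒ r6c5=6.
Step 11. [r4c6∈{2}] r4c6 is down to just 2. So r4c6=2.
Step 12. [r3c4∈{6}] r3c4 has the single candidate 6, so r3c4=6.
Step 13. [r4c1∈{1}] r4c1's peers cover all but 1, so r4c1=1.
Step 14. [r5c5∈{2}] r5c5 is down to just 2. So r5c5=2.
Step 15. [r4c4∈{5}] r4c4's peers cover all but 5 ⇒ r4c4=5.
Step 16. [r6c2∈{5}] r6c2 is down to just 5 ⇒ r6c2=5.
Step 17. [r2c1∈{6}] only 6 remains possible at r2c1, so r2c1=6.
Step 18. [r2c6∈{4}] r2c6 is down to just 4. So r2c6=4.
Step 19. [r6c3∈{1}] r6c3's peers cover all but 1, so r6c3=1.
Step 20. [r2c5∈{1}] r2c5 has the single candidate 1 ⇒ r2c5=1.
Step 21. [r1c3∈{4}] r1c3 has the single candidate 4 ⇒ r1c3=4.
Step 22. [r6c6∈{3}] r6c6 is down to just 3, so r6c6=3.

Answer: 3 1 4 2 5 6 / 6 2 5 3 1 4 / 5 4 2 6 3 1 / 1 6 3 5 4 2 / 4 3 6 1 2 5 / 2 5 1 4 6 3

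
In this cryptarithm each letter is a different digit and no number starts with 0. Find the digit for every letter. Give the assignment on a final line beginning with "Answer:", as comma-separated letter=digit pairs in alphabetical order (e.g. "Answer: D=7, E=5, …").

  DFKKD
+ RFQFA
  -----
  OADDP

Step 1. [col 1: D + A ≡ P (mod 10)] several values work for P in column 1 (D + A ≡ P (mod 10), carry-in 0); try P=3, so P=3.
Step 2. [col 1: D + A ≡ P (mod 10)] column 1 (D + A ≡ P (mod 10), carry-in 0) doesn't pin D yet; pick D=2 and continue. So D=2.
Step 3. [col 1: D + A ≡ P (mod 10)] column 1 reads D+A+carry(0)=P with D=2, P=3; with digits 2,3 already taken and all letters distinct, the only value for A is 1. So A=1.
Step 4. [col 2: K + F ≡ D (mod 10)] K=7 is one option consistent with column 2 (K + F ≡ D (mod 10), carry-in 0) — take it. So K=7.
Step 5. [col 2: K + F ≡ D (mod 10)] column 2 reads K+F+carry(0)=D with K=7, D=2; with digits 1,2,3,7 already taken and all letters distinct, the only value for F is 5 ⇒ F=5.
Step 6. [col 3: K + Q ≡ D (mod 10)] from column 3 (K=7, D=2, carry-in 1, digits 1,2,3,5,7 already taken and all letters distinct): Q must equal 4 ⇒ Q=4.
Step 7. [col 5: D + R ≡ O (mod 10)] from column 5 (D=2, carry-in 1, digits 1,2,3,4,5,7 already taken and all letters distinct): O must equal 9, so O=9.
Step 8. [col 5: D + R ≡ O (mod 10)] from column 5 (D=2, O=9, carry-in 1, digits 1,2,3,4,5,7,9 already taken and all letters distinct): R must equal 6. So R=6.

Answer: A=1, D=2, F=5, K=7, O=9, P=3, Q=4, R=6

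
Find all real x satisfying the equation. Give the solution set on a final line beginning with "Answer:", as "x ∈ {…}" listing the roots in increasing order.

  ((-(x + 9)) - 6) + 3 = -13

Step 1. [((-(x + 9)) - 6) + 3 = -13] the outer +3 inverts by subtracting 3. So sub: (-(x + 9)) - 6 = -16.
Step 2. [(-(x + 9)) - 6 = -16] -6 is outermost — add 6 both sides ⇒ sub: -(x + 9) = -10.
Step 3. [-(x + 9) = -10] flip signs both sides, so neg: x + 9 = 10.
Step 4. [x + 9 = 10] the outer +9 inverts by subtracting 9. So sub: x = 1.

Answer: x ∈ {1}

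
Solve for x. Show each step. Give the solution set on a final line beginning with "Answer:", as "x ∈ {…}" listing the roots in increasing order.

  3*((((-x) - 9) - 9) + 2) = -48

Step 1. [3*((((-x) - 9) - 9) + 2) = -48] 3·(inner) — divide through by 3 ⇒ div: (((-x) - 9) - 9) + 2 = -16.
Step 2. [(((-x) - 9) - 9) + 2 = -16] subtract 2: x sits inside (… + 2), so sub: ((-x) - 9) - 9 = -18.
Step 3. [((-x) - 9) - 9 = -18] 9 comes off first (add 9), so sub: (-x) - 9 = -9.
Step 4. [(-x) - 9 = -9] add 9: x sits inside (… - 9), so sub: -x = 0.
Step 5. [-x = 0] leading − — multiply by −1. So neg: x = 0.

Answer: x ∈ {0}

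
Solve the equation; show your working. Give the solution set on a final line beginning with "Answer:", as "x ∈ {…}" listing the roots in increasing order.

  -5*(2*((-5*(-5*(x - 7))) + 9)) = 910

Step 1. [-5*(2*((-5*(-5*(x - 7))) + 9)) = 910] LHS = -5·(…); ÷-5 both sides, so div: 2*((-5*(-5*(x - 7))) + 9) = -182.
Step 2. [2*((-5*(-5*(x - 7))) + 9) = -182] leading coefficient 2: divide by 2 ⇒ div: (-5*(-5*(x - 7))) + 9 = -91.
Step 3. [(-5*(-5*(x - 7))) + 9 = -91] +9 is outermost — subtract 9 both sides. So sub: -5*(-5*(x - 7)) = -100.
Step 4. [-5*(-5*(x - 7)) = -100] divide by the outer -5. So div: -5*(x - 7) = 20.
Step 5. [-5*(x - 7) = 20] -5 out front; divide by -5, so div: x - 7 = -4.
Step 6. [x - 7 = -4] -7 is outermost — add 7 both sides ⇒ sub: x = 3.

Answer: x ∈ {3}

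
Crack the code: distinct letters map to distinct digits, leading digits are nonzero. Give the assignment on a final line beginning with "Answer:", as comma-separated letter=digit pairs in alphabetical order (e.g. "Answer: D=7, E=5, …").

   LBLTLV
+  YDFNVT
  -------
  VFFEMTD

Step 1. [col 1: V + T ≡ D (mod 10)] no forcing yet in column 1 (carry-in 0); T=7 is free and consistent — try it. So T=7.
Step 2. [col 1: V + T ≡ D (mod 10)] V=1 is one option consistent with column 1 (V + T ≡ D (mod 10), carry-in 0) — take it. So V=1.
Step 3. [col 1: V + T ≡ D (mod 10)] column 1 reads V+T+carry(0)=D with V=1, T=7; with digits 1,7 already taken and all letters distinct, the only value for D is 8 ⇒ D=8.
Step 4. [col 2: L + V ≡ T (mod 10)] column 2: given V=1, T=7, carry-in 0, and digits 1,7,8 already taken and all letters distinct, L+V≡T (mod 10) forces L=6. So L=6.
Step 5. [col 3: T + N ≡ M (mod 10)] no forcing yet in column 3 (carry-in 0); N=3 is free and consistent — try it, so N=3.
Step 6. [col 3: T + N ≡ M (mod 10)] in column 3 we have T+N≡M with carry-in 0; given T=7, N=3 and digits 1,3,6,7,8 already taken and all letters distinct, that pins M to 0. So M=0.
Step 7. [col 4: L + F ≡ E (mod 10)] column 4 (L + F ≡ E (mod 10), carry-in 1) doesn't pin F yet; pick F=2 and continue, so F=2.
Step 8. [col 4: L + F ≡ E (mod 10)] column 4: given L=6, F=2, carry-in 1, and digits 0,1,2,3,6,7,8 already taken and all letters distinct, L+F≡E (mod 10) forces E=9. So E=9.
Step 9. [col 5: B + D ≡ F (mod 10)] column 5: given D=8, F=2, carry-in 0, and digits 0,1,2,3,6,7,8,9 already taken and all letters distinct, B+D≡F (mod 10) forces B=4 ⇒ B=4.
Step 10. [col 6: L + Y ≡ F (mod 10)] from column 6 (L=6, F=2, carry-in 1, digits 0,1,2,3,4,6,7,8,9 already taken and all letters distinct): Y must equal 5, so Y=5.

Answer: B=4, D=8, E=9, F=2, L=6, M=0, N=3, T=7, V=1, Y=5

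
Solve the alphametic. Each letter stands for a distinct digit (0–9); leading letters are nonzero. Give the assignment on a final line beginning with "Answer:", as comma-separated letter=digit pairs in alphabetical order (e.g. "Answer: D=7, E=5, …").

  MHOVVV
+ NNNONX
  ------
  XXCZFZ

Step 1. [col 1: V + X ≡ Z (mod 10)] no forcing yet in column 1 (carry-in 0); Z=4 is free and consistent — try it ⇒ Z=4.
Step 2. [col 1: V + X ≡ Z (mod 10)] no forcing yet in column 1 (carry-in 0); X=9 is free and consistent — try it ⇒ X=9.
Step 3. [col 1: V + X ≡ Z (mod 10)] in column 1 we have V+X≡Z with carry-in 0; given X=9, Z=4 and digits 4,9 already taken and all letters distinct, that pins V to 5 ⇒ V=5.
Step 4. [col 2: V + N ≡ F (mod 10)] column 2 (V + N ≡ F (mod 10), carry-in 1) doesn't pin N yet; pick N=7 and continue, so N=7.
Step 5. [col 2: V + N ≡ F (mod 10)] from column 2 (V=5, N=7, carry-in 1, digits 4,5,7,9 already taken and all letters distinct): F must equal 3, so F=3.
Step 6. [col 3: V + O ≡ Z (mod 10)] column 3 reads V+O+carry(1)=Z with V=5, Z=4; with digits 3,4,5,7,9 already taken and all letters distinct, the only value for O is 8, so O=8.
Step 7. [col 4: O + N ≡ C (mod 10)] column 4: given O=8, N=7, carry-in 1, and digits 3,4,5,7,8,9 already taken and all letters distinct, O+N≡C (mod 10) forces C=6 ⇒ C=6.
Step 8. [col 5: H + N ≡ X (mod 10)] in column 5 we have H+N≡X with carry-in 1; given N=7, X=9 and digits 3,4,5,6,7,8,9 already taken and all letters distinct, that pins H to 1, so H=1.
Step 9. [col 6: M + N ≡ X (mod 10)] column 6 reads M+N+carry(0)=X with N=7, X=9; with digits 1,3,4,5,6,7,8,9 already taken and all letters distinct, the only value for M is 2. So M=2.

Answer: C=6, F=3, H=1, M=2, N=7, O=8, V=5, X=9, Z=4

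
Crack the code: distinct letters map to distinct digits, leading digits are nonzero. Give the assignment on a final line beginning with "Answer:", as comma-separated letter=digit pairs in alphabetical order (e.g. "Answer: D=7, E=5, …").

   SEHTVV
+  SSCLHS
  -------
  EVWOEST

Step 1. [col 1: V + S ≡ T (mod 10)] column 1 (V + S ≡ T (mod 10), carry-in 0) doesn't pin T yet; pick T=8 and continue, so T=8.
Step 2. [col 1: V + S ≡ T (mod 10)] column 1 (V + S ≡ T (mod 10), carry-in 0) doesn't pin S yet; pick S=6 and continue. So S=6.
Step 3. [E] E is the leading digit of a 7-digit sum of two 6-digit numbers; the final carry is exactly 1. So E=1.
Step 4. [col 1: V + S ≡ T (mod 10)] column 1 reads V+S+carry(0)=T with S=6, T=8; with digits 1,6,8 already taken and all letters distinct, the only value for V is 2, so V=2.
Step 5. [col 2: V + H ≡ S (mod 10)] column 2: given V=2, S=6, carry-in 0, and digits 1,2,6,8 already taken and all letters distinct, V+H≡S (mod 10) forces H=4, so H=4.
Step 6. [col 3: T + L ≡ E (mod 10)] from column 3 (T=8, E=1, carry-in 0, digits 1,2,4,6,8 already taken and all letters distinct): L must equal 3, so L=3.
Step 7. [col 4: H + C ≡ O (mod 10)] several values work for O in column 4 (H + C ≡ O (mod 10), carry-in 1); try O=5. So O=5.
Step 8. [col 4: H + C ≡ O (mod 10)] column 4 reads H+C+carry(1)=O with H=4, O=5; with digits 1,2,3,4,5,6,8 already taken and all letters distinct, the only value for C is 0, so C=0.
Step 9. [col 5: E + S ≡ W (mod 10)] column 5: given E=1, S=6, carry-in 0, and digits 0,1,2,3,4,5,6,8 already taken and all letters distinct, E+S≡W (mod 10) forces W=7 ⇒ W=7.

Answer: C=0, E=1, H=4, L=3, O=5, S=6, T=8, V=2, W=7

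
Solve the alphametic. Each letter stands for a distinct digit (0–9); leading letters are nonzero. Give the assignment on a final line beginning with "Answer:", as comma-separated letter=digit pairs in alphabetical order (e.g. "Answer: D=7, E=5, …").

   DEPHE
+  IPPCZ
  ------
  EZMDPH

Step 1. [col 1: E + Z ≡ H (mod 10)] no forcing yet in column 1 (carry-in 0); E=1 is free and consistent — try it. So E=1.
Step 2. [col 1: E + Z ≡ H (mod 10)] column 1 (E + Z ≡ H (mod 10), carry-in 0) doesn't pin H yet; pick H=5 and continue. So H=5.
Step 3. [col 1: E + Z ≡ H (mod 10)] column 1 reads E+Z+carry(0)=H with E=1, H=5; with digits 1,5 already taken and all letters distinct, the only value for Z is 4. So Z=4.
Step 4. [col 2: H + C ≡ P (mod 10)] no forcing yet in column 2 (carry-in 0); P=8 is free and consistent — try it ⇒ P=8.
Step 5. [col 2: H + C ≡ P (mod 10)] from column 2 (H=5, P=8, carry-in 0, digits 1,4,5,8 already taken and all letters distinct): C must equal 3 ⇒ C=3.
Step 6. [col 3: P + P ≡ D (mod 10)] in column 3 we have P+P≡D with carry-in 0; given P=8 and digits 1,3,4,5,8 already taken and all letters distinct, that pins D to 6. So D=6.
Step 7. [col 4: E + P ≡ M (mod 10)] in column 4 we have E+P≡M with carry-in 1; given E=1, P=8 and digits 1,3,4,5,6,8 already taken and all letters distinct, that pins M to 0 ⇒ M=0.
Step 8. [col 5: D + I ≡ Z (mod 10)] column 5 reads D+I+carry(1)=Z with D=6, Z=4; with digits 0,1,3,4,5,6,8 already taken and all letters distinct, the only value for I is 7. So I=7.

Answer: C=3, D=6, E=1, H=5, I=7, M=0, P=8, Z=4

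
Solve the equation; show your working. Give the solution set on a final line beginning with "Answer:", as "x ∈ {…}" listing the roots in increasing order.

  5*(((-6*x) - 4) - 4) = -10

Step 1. [5*(((-6*x) - 4) - 4) = -10] leading coefficient 5: divide by 5, so div: ((-6*x) - 4) - 4 = -2.
Step 2. [((-6*x) - 4) - 4 = -2] 4 comes off first (add 4), so sub: (-6*x) - 4 = 2.
Step 3. [(-6*x) - 4 = 2] add 4: x sits inside (… - 4), so sub: -6*x = 6.
Step 4. [-6*x = 6] leading coefficient -6: divide by -6 ⇒ div: x = -1.

Answer: x ∈ {-1}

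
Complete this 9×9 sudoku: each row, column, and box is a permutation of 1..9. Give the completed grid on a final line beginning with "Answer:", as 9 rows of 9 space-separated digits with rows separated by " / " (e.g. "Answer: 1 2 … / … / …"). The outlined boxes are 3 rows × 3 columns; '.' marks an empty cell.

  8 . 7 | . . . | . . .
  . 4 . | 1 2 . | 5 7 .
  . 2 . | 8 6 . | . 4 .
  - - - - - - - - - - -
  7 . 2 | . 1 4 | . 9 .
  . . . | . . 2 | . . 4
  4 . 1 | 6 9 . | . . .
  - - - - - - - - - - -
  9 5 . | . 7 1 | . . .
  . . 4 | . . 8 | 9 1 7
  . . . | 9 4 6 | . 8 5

Step 1. [r9c3∈{3}] r9c3 is down to just 3 ⇒ r9c3=3.
Step 2. [r4c4∈{3,5}] row 4 places 5 nowhere but r4c4. So r4c4=5.
Step 3. [r9c7∈{2}] r9c7 has the single candidate 2. So r9c7=2.
Step 4. [r5c7∈{1,3,6,7,8}] r5c7 is the only open cell in row 5 admitting 1 ⇒ r5c7=1.
Step 5. [r3c7∈{3}] r3c7's peers cover all but 3, so r3c7=3.
Step 6. [r1c7∈{6}] r1c7 is down to just 6 ⇒ r1c7=6.
Step 7. [r8c2∈{6}] only 6 remains possible at r8c2 ⇒ r8c2=6.
Step 8. [r4c9∈{3,6,8}] across row 4, 6 lands solely at r4c9. So r4c9=6.
Step 9. [r4c2∈{3,8}] row 4 places 3 nowhere but r4c2 ⇒ r4c2=3.
Step 10. [r6c2∈{8}] r6c2 is down to just 8 ⇒ r6c2=8.
Step 11. [r6c8∈{2,3,5}] 5 has one home in row 6: r6c8. So r6c8=5.
Step 12. [r5c8∈{3}] r5c8 has the single candidate 3. So r5c8=3.
Step 13. [r6c6∈{3,7}] across row 6, 3 lands solely at r6c6. So r6c6=3.
Step 14. [r2c6∈{9}] r2c6 has the single candidate 9. So r2c6=9.
Step 15. [r9c1∈{1}] only 1 remains possible at r9c1 ⇒ r9c1=1.
Step 16. [r3c1∈{5}] r3c1's peers cover all but 5. So r3c1=5.
Step 17. [r3c3∈{9}] r3c3's peers cover all but 9 ⇒ r3c3=9.
Step 18. [r1c9∈{1,2,9}] 9 has one home in row 1: r1c9. So r1c9=9.
Step 19. [r2c3∈{6}] r2c3's peers cover all but 6, so r2c3=6.
Step 20. [r8c5∈{3,5}] row 8 places 5 nowhere but r8c5. So r8c5=5.
Step 21. [r8c4∈{2,3}] across row 8, 3 lands solely at r8c4, so r8c4=3.
Step 22. [r2c9∈{8}] r2c9's peers cover all but 8 ⇒ r2c9=8.
Step 23. [r4c7∈{8}] r4c7 is down to just 8, so r4c7=8.
Step 24. [r6c9∈{2}] only 2 remains possible at r6c9. So r6c9=2.
Step 25. [r1c4∈{4}] only 4 remains possible at r1c4, so r1c4=4.
Step 26. [r8c1∈{2}] r8c1 has the single candidate 2. So r8c1=2.
Step 27. [r5c3∈{5}] r5c3 is down to just 5 ⇒ r5c3=5.
Step 28. [r5c4∈{7}] r5c4 is down to just 7 ⇒ r5c4=7.
Step 29. [r1c8∈{2}] r1c8 has the single candidate 2. So r1c8=2.
Step 30. [r6c7∈{7}] only 7 remains possible at r6c7 ⇒ r6c7=7.
Step 31. [r7c9∈{3}] r7c9 is down to just 3, so r7c9=3.
Step 32. [r1c6∈{5}] r1c6's peers cover all but 5, so r1c6=5.
Step 33. [r7c8∈{6}] r7c8 is down to just 6 ⇒ r7c8=6.
Step 34. [r1c5∈{3}] nothing but 3 survives at r1c5. So r1c5=3.
Step 35. [r3c6∈{7}] r3c6's peers cover all but 7 ⇒ r3c6=7.
Step 36. [r7c7∈{4}] nothing but 4 survives at r7c7, so r7c7=4.
Step 37. [r5c1∈{6}] r5c1 has the single candidate 6. So r5c1=6.
Step 38. [r9c2∈{7}] r9c2's peers cover all but 7, so r9c2=7.
Step 39. [r7c4∈{2}] r7c4 is down to just 2 ⇒ r7c4=2.
Step 40. [r3c9∈{1}] only 1 remains possible at r3c9. So r3c9=1.
Step 41. [r7c3∈{8}] r7c3's peers cover all but 8 ⇒ r7c3=8.
Step 42. [r1c2∈{1}] only 1 remains possible at r1c2. So r1c2=1.
Step 43. [r5c5∈{8}] nothing but 8 survives at r5c5, so r5c5=8.
Step 44. [r2c1∈{3}] r2c1 is down to just 3 ⇒ r2c1=3.
Step 45. [r5c2∈{9}] r5c2 is down to just 9, so r5c2=9.

Answer: 8 1 7 4 3 5 6 2 9 / 3 4 6 1 2 9 5 7 8 / 5 2 9 8 6 7 3 4 1 / 7 3 2 5 1 4 8 9 6 / 6 9 5 7 8 2 1 3 4 / 4 8 1 6 9 3 7 5 2 / 9 5 8 2 7 1 4 6 3 / 2 6 4 3 5 8 9 1 7 / 1 7 3 9 4 6 2 8 5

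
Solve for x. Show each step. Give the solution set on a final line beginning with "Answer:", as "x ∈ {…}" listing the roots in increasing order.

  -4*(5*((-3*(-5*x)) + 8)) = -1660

Step 1. [-4*(5*((-3*(-5*x)) + 8)) = -1660] leading coefficient -4: divide by -4, so div: 5*((-3*(-5*x)) + 8) = 415.
Step 2. [5*((-3*(-5*x)) + 8) = 415] 5·(inner) — divide through by 5. So div: (-3*(-5*x)) + 8 = 83.
Step 3. [(-3*(-5*x)) + 8 = 83] +8 is outermost — subtract 8 both sides ⇒ sub: -3*(-5*x) = 75.
Step 4. [-3*(-5*x) = 75] leading coefficient -3: divide by -3. So div: -5*x = -25.
Step 5. [-5*x = -25] LHS = -5·(…); ÷-5 both sides, so div: x = 5.

Answer: x ∈ {5}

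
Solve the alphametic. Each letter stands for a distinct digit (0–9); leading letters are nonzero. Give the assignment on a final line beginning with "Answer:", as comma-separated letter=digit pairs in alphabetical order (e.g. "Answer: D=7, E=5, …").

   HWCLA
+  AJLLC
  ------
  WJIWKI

Step 1. [col 1: A + C ≡ I (mod 10)] no forcing yet in column 1 (carry-in 0); A=4 is free and consistent — try it, so A=4.
Step 2. [col 1: A + C ≡ I (mod 10)] column 1 (A + C ≡ I (mod 10), carry-in 0) doesn't pin I yet; pick I=2 and continue, so I=2.
Step 3. [W] adding two 5-digit numbers gives at most 5+1 digits, and here it does — W is that final carry and must be 1, so W=1.
Step 4. [col 1: A + C ≡ I (mod 10)] in column 1 we have A+C≡I with carry-in 0; given A=4, I=2 and digits 1,2,4 already taken and all letters distinct, that pins C to 8. So C=8.
Step 5. [col 2: L + L ≡ K (mod 10)] column 2 (L + L ≡ K (mod 10), carry-in 1) doesn't pin K yet; pick K=7 and continue. So K=7.
Step 6. [col 2: L + L ≡ K (mod 10)] column 2: given K=7, carry-in 1, and digits 1,2,4,7,8 already taken and all letters distinct, L+L≡K (mod 10) forces L=3. So L=3.
Step 7. [col 4: W + J ≡ I (mod 10)] column 4: given W=1, I=2, carry-in 1, and digits 1,2,3,4,7,8 already taken and all letters distinct, W+J≡I (mod 10) forces J=0, so J=0.
Step 8. [col 5: H + A ≡ J (mod 10)] in column 5 we have H+A≡J with carry-in 0; given A=4, J=0 and digits 0,1,2,3,4,7,8 already taken and all letters distinct, that pins H to 6 ⇒ H=6.

Answer: A=4, C=8, H=6, I=2, J=0, K=7, L=3, W=1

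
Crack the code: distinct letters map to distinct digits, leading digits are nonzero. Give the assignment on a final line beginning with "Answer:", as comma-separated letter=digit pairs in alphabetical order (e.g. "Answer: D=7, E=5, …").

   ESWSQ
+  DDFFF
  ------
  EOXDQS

Step 1. [E] the sum has 6 digits but both addends have 5; that extra leading digit E is the final carry, namely 1, so E=1.
Step 2. [col 1: Q + F ≡ S (mod 10)] no forcing yet in column 1 (carry-in 0); F=5 is free and consistent — try it ⇒ F=5.
Step 3. [col 1: Q + F ≡ S (mod 10)] S=9 is one option consistent with column 1 (Q + F ≡ S (mod 10), carry-in 0) — take it ⇒ S=9.
Step 4. [col 1: Q + F ≡ S (mod 10)] from column 1 (F=5, S=9, carry-in 0, digits 1,5,9 already taken and all letters distinct): Q must equal 4. So Q=4.
Step 5. [col 3: W + F ≡ D (mod 10)] column 3 (W + F ≡ D (mod 10), carry-in 1) doesn't pin D yet; pick D=8 and continue ⇒ D=8.
Step 6. [col 3: W + F ≡ D (mod 10)] column 3: given F=5, D=8, carry-in 1, and digits 1,4,5,8,9 already taken and all letters distinct, W+F≡D (mod 10) forces W=2. So W=2.
Step 7. [col 4: S + D ≡ X (mod 10)] in column 4 we have S+D≡X with carry-in 0; given S=9, D=8 and digits 1,2,4,5,8,9 already taken and all letters distinct, that pins X to 7, so X=7.
Step 8. [col 5: E + D ≡ O (mod 10)] column 5 reads E+D+carry(1)=O with E=1, D=8; with digits 1,2,4,5,7,8,9 already taken and all letters distinct, the only value for O is 0, so O=0.

Answer: D=8, E=1, F=5, O=0, Q=4, S=9, W=2, X=7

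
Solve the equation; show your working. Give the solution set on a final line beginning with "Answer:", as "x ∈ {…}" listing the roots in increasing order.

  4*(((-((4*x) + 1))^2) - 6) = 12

Step 1. [4*(((-((4*x) + 1))^2) - 6) = 12] 4 out front; divide by 4, so div: ((-((4*x) + 1))^2) - 6 = 3.
Step 2. [((-((4*x) + 1))^2) - 6 = 3] add 6: x sits inside (… - 6). So sub: (-((4*x) + 1))^2 = 9.
Step 3. [(-((4*x) + 1))^2 = 9] 9 ≥ 0, LHS is (·)² — take ±√, so sqrt: -((4*x) + 1) = 3 or -3.
Step 4. [-((4*x) + 1) = 3 or -3] LHS negated; negate both sides. So neg: (4*x) + 1 = -3 or 3.
Step 5. [(4*x) + 1 = -3 or 3] +1 is outermost — subtract 1 both sides, so sub: 4*x = -4 or 2.
Step 6. [4*x = -4 or 2] 4·(inner) — divide through by 4 ⇒ div: x = -1 or 1/2.

Answer: x ∈ {-1, 1/2}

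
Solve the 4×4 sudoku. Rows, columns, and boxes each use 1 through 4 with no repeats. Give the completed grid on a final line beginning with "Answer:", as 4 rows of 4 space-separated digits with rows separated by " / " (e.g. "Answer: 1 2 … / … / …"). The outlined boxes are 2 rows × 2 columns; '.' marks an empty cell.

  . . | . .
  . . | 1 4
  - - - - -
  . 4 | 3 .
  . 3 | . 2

Step 1. [r1c1∈{1,2,3,4}] row 1 places 4 nowhere but r1c1, so r1c1=4.
Step 2. [r2c2∈{2}] r2c2 has the single candidate 2, so r2c2=2.
Step 3. [r3c4∈{1}] only 1 remains possible at r3c4 ⇒ r3c4=1.
Step 4. [r1c3∈{2}] nothing but 2 survives at r1c3, so r1c3=2.
Step 5. [r2c1∈{3}] r2c1 has the single candidate 3, so r2c1=3.
Step 6. [r3c1∈{2}] only 2 remains possible at r3c1 ⇒ r3c1=2.
Step 7. [r1c4∈{3}] only 3 remains possible at r1c4. So r1c4=3.
Step 8. [r1c2∈{1}] r1c2 has the single candidate 1 ⇒ r1c2=1.
Step 9. [r4c1∈{1}] nothing but 1 survives at r4c1. So r4c1=1.
Step 10. [r4c3∈{4}] r4c3's peers cover all but 4 ⇒ r4c3=4.

Answer: 4 1 2 3 / 3 2 1 4 / 2 4 3 1 / 1 3 4 2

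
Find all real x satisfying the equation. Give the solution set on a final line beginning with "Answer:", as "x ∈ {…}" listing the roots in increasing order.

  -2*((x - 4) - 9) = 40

Step 1. [-2*((x - 4) - 9) = 40] -2 out front; divide by -2. So div: (x - 4) - 9 = -20.
Step 2. [(x - 4) - 9 = -20] add 9: x sits inside (… - 9) ⇒ sub: x - 4 = -11.
Step 3. [x - 4 = -11] add 4: x sits inside (… - 4) ⇒ sub: x = -7.

Answer: x ∈ {-7}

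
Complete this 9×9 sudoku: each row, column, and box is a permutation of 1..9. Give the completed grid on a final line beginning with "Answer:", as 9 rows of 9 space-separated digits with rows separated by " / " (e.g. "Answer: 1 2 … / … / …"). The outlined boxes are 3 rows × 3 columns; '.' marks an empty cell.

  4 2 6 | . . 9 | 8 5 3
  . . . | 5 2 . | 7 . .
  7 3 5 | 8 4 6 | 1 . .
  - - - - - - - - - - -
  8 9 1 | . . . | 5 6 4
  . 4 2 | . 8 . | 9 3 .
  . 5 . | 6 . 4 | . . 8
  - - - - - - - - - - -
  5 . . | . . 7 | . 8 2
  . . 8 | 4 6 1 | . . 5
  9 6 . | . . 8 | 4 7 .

Step 1. [r9c3∈{3}] only 3 remains possible at r9c3. So r9c3=3.
Step 2. [r6c5∈{1,3,7,9}] 9 has one home in row 6: r6c5, so r6c5=9.
Step 3. [r3c9∈{9}] nothing but 9 survives at r3c9, so r3c9=9.
Step 4. [r7c5∈{3}] nothing but 3 survives at r7c5, so r7c5=3.
Step 5. [r4c5∈{7}] r4c5 has the single candidate 7, so r4c5=7.
Step 6. [r5c4∈{1}] r5c4 is down to just 1, so r5c4=1.
Step 7. [r4c4∈{2,3}] col 4 places 3 nowhere but r4c4, so r4c4=3.
Step 8. [r2c2∈{1,8}] row 2 places 8 nowhere but r2c2, so r2c2=8.
Step 9. [r3c8∈{2}] r3c8 is down to just 2 ⇒ r3c8=2.
Step 10. [r6c3∈{7}] nothing but 7 survives at r6c3 ⇒ r6c3=7.
Step 11. [r8c7∈{3}] r8c7 has the single candidate 3. So r8c7=3.
Step 12. [r2c8∈{4}] nothing but 4 survives at r2c8 ⇒ r2c8=4.
Step 13. [r8c2∈{7}] r8c2 has the single candidate 7, so r8c2=7.
Step 14. [r8c1∈{2}] r8c1's peers cover all but 2 ⇒ r8c1=2.
Step 15. [r1c5∈{1}] r1c5 has the single candidate 1 ⇒ r1c5=1.
Step 16. [r9c5∈{5}] r9c5 is down to just 5. So r9c5=5.
Step 17. [r5c1∈{6}] only 6 remains possible at r5c1. So r5c1=6.
Step 18. [r8c8∈{9}] nothing but 9 survives at r8c8 ⇒ r8c8=9.
Step 19. [r7c7∈{6}] r7c7's peers cover all but 6. So r7c7=6.
Step 20. [r9c4∈{2}] r9c4's peers cover all but 2 ⇒ r9c4=2.
Step 21. [r1c4∈{7}] only 7 remains possible at r1c4 ⇒ r1c4=7.
Step 22. [r7c3∈{4}] only 4 remains possible at r7c3, so r7c3=4.
Step 23. [r4c6∈{2}] r4c6's peers cover all but 2, so r4c6=2.
Step 24. [r5c9∈{7}] r5c9 has the single candidate 7 ⇒ r5c9=7.
Step 25. [r7c4∈{9}] r7c4 has the single candidate 9, so r7c4=9.
Step 26. [r9c9∈{1}] r9c9's peers cover all but 1, so r9c9=1.
Step 27. [r7c2∈{1}] only 1 remains possible at r7c2, so r7c2=1.
Step 28. [r2c6∈{3}] nothing but 3 survives at r2c6 ⇒ r2c6=3.
Step 29. [r2c9∈{6}] r2c9 has the single candidate 6, so r2c9=6.
Step 30. [r6c7∈{2}] r6c7's peers cover all but 2, so r6c7=2.
Step 31. [r6c8∈{1}] r6c8 is down to just 1 ⇒ r6c8=1.
Step 32. [r2c1∈{1}] r2c1 is down to just 1, so r2c1=1.
Step 33. [r5c6∈{5}] r5c6 has the single candidate 5. So r5c6=5.
Step 34. [r6c1∈{3}] nothing but 3 survives at r6c1 ⇒ r6c1=3.
Step 35. [r2c3∈{9}] nothing but 9 survives at r2c3, so r2c3=9.

Answer: 4 2 6 7 1 9 8 5 3 / 1 8 9 5 2 3 7 4 6 / 7 3 5 8 4 6 1 2 9 / 8 9 1 3 7 2 5 6 4 / 6 4 2 1 8 5 9 3 7 / 3 5 7 6 9 4 2 1 8 / 5 1 4 9 3 7 6 8 2 / 2 7 8 4 6 1 3 9 5 / 9 6 3 2 5 8 4 7 1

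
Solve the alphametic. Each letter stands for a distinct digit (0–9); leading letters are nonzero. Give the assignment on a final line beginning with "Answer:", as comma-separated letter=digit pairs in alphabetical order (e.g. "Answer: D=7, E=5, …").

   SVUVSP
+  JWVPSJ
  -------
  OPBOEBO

Step 1. [col 1: P + J ≡ O (mod 10)] column 1 (P + J ≡ O (mod 10), carry-in 0) doesn't pin J yet; pick J=9 and continue ⇒ J=9.
Step 2. [col 1: P + J ≡ O (mod 10)] O=1 is one option consistent with column 1 (P + J ≡ O (mod 10), carry-in 0) — take it. So O=1.
Step 3. [col 1: P + J ≡ O (mod 10)] column 1: given J=9, O=1, carry-in 0, and digits 1,9 already taken and all letters distinct, P+J≡O (mod 10) forces P=2, so P=2.
Step 4. [col 2: S + S ≡ B (mod 10)] S=3 is one option consistent with column 2 (S + S ≡ B (mod 10), carry-in 1) — take it, so S=3.
Step 5. [col 2: S + S ≡ B (mod 10)] from column 2 (S=3, carry-in 1, digits 1,2,3,9 already taken and all letters distinct): B must equal 7 ⇒ B=7.
Step 6. [col 3: V + P ≡ E (mod 10)] V=6 is one option consistent with column 3 (V + P ≡ E (mod 10), carry-in 0) — take it. So V=6.
Step 7. [col 3: V + P ≡ E (mod 10)] from column 3 (V=6, P=2, carry-in 0, digits 1,2,3,6,7,9 already taken and all letters distinct): E must equal 8 ⇒ E=8.
Step 8. [col 4: U + V ≡ O (mod 10)] column 4 reads U+V+carry(0)=O with V=6, O=1; with digits 1,2,3,6,7,8,9 already taken and all letters distinct, the only value for U is 5 ⇒ U=5.
Step 9. [col 5: V + W ≡ B (mod 10)] from column 5 (V=6, B=7, carry-in 1, digits 1,2,3,5,6,7,8,9 already taken and all letters distinct): W must equal 0. So W=0.

Answer: B=7, E=8, J=9, O=1, P=2, S=3, U=5, V=6, W=0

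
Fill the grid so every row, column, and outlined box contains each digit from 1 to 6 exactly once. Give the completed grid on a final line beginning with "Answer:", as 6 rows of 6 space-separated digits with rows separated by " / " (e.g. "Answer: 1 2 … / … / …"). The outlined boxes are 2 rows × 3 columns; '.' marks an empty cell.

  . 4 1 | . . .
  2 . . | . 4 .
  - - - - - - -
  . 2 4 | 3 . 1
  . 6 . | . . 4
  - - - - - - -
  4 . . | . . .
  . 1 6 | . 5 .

Step 1. [r1c1∈{3,5,6}] 6 has one home in col 1: r1c1. So r1c1=6.
Step 2. [r5c3∈{2,3,5}] across col 3, 2 lands solely at r5c3. So r5c3=2.
Step 3. [r4c4∈{2,5}] box 4 places 5 nowhere but r4c4. So r4c4=5.
Step 4. [r6c1∈{3}] r6c1 is down to just 3 ⇒ r6c1=3.
Step 5. [r2c2∈{3,5}] r2c2 is the only open cell in col 2 admitting 3. So r2c2=3.
Step 6. [r1c4∈{2}] r1c4 is down to just 2 ⇒ r1c4=2.
Step 7. [r5c5∈{1,3,6}] across col 5, 1 lands solely at r5c5. So r5c5=1.
Step 8. [r5c4∈{6}] nothing but 6 survives at r5c4. So r5c4=6.
Step 9. [r1c6∈{3,5}] across row 1, 5 lands solely at r1c6, so r1c6=5.
Step 10. [r5c6∈{3}] r5c6 is down to just 3. So r5c6=3.
Step 11. [r5c2∈{5}] only 5 remains possible at r5c2, so r5c2=5.
Step 12. [r4c5∈{2}] r4c5 is down to just 2. So r4c5=2.
Step 13. [r2c6∈{6}] only 6 remains possible at r2c6, so r2c6=6.
Step 14. [r3c1∈{5}] only 5 remains possible at r3c1. So r3c1=5.
Step 15. [r4c1∈{1}] r4c1's peers cover all but 1 ⇒ r4c1=1.
Step 16. [r6c6∈{2}] only 2 remains possible at r6c6. So r6c6=2.
Step 17. [r2c3∈{5}] r2c3 has the single candidate 5 ⇒ r2c3=5.
Step 18. [r4c3∈{3}] only 3 remains possible at r4c3 ⇒ r4c3=3.
Step 19. [r2c4∈{1}] r2c4 has the single candidate 1 ⇒ r2c4=1.
Step 20. [r3c5∈{6}] only 6 remains possible at r3c5. So r3c5=6.
Step 21. [r1c5∈{3}] r1c5 has the single candidate 3 ⇒ r1c5=3.
Step 22. [r6c4∈{4}] nothing but 4 survives at r6c4, so r6c4=4.

Answer: 6 4 1 2 3 5 / 2 3 5 1 4 6 / 5 2 4 3 6 1 / 1 6 3 5 2 4 / 4 5 2 6 1 3 / 3 1 6 4 5 2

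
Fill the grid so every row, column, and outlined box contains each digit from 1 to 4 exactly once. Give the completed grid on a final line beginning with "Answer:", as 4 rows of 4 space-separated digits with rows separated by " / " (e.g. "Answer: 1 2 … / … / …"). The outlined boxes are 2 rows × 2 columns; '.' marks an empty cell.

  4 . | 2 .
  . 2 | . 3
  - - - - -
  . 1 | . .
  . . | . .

Step 1. [r2c3∈{1,4}] 4 has one home in row 2: r2c3. So r2c3=4.
Step 2. [r4c2∈{3,4}] across col 2, 4 lands solely at r4c2. So r4c2=4.
Step 3. [r3c3∈{3}] r3c3 is down to just 3, so r3c3=3.
Step 4. [r3c1∈{2}] nothing but 2 survives at r3c1, so r3c1=2.
Step 5. [r1c4∈{1}] r1c4's peers cover all but 1, so r1c4=1.
Step 6. [r4c3∈{1}] only 1 remains possible at r4c3, so r4c3=1.
Step 7. [r3c4∈{4}] r3c4's peers cover all but 4 ⇒ r3c4=4.
Step 8. [r1c2∈{3}] r1c2 has the single candidate 3, so r1c2=3.
Step 9. [r4c1∈{3}] r4c1 is down to just 3, so r4c1=3.
Step 10. [r4c4∈{2}] nothing but 2 survives at r4c4, so r4c4=2.
Step 11. [r2c1∈{1}] nothing but 1 survives at r2c1, so r2c1=1.

Answer: 4 3 2 1 / 1 2 4 3 / 2 1 3 4 / 3 4 1 2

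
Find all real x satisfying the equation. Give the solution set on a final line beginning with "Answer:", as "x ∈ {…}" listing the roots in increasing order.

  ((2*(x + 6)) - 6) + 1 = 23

Step 1. [((2*(x + 6)) - 6) + 1 = 23] peel the +1: subtract 1 from each side ⇒ sub: (2*(x + 6)) - 6 = 22.
Step 2. [(2*(x + 6)) - 6 = 22] add 6: x sits inside (… - 6), so sub: 2*(x + 6) = 28.
Step 3. [2*(x + 6) = 28] leading coefficient 2: divide by 2, so div: x + 6 = 14.
Step 4. [x + 6 = 14] +6 is outermost — subtract 6 both sides ⇒ sub: x = 8.

Answer: x ∈ {8}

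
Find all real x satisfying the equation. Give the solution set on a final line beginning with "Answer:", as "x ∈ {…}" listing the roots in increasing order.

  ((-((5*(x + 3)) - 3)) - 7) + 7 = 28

Step 1. [((-((5*(x + 3)) - 3)) - 7) + 7 = 28] subtract 7: x sits inside (… + 7) ⇒ sub: (-((5*(x + 3)) - 3)) - 7 = 21.
Step 2. [(-((5*(x + 3)) - 3)) - 7 = 21] add 7: x sits inside (… - 7) ⇒ sub: -((5*(x + 3)) - 3) = 28.
Step 3. [-((5*(x + 3)) - 3) = 28] leading − — multiply by −1 ⇒ neg: (5*(x + 3)) - 3 = -28.
Step 4. [(5*(x + 3)) - 3 = -28] the outer -3 inverts by adding 3 ⇒ sub: 5*(x + 3) = -25.
Step 5. [5*(x + 3) = -25] divide by the outer 5. So div: x + 3 = -5.
Step 6. [x + 3 = -5] subtract 3: x sits inside (… + 3) ⇒ sub: x = -8.

Answer: x ∈ {-8}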